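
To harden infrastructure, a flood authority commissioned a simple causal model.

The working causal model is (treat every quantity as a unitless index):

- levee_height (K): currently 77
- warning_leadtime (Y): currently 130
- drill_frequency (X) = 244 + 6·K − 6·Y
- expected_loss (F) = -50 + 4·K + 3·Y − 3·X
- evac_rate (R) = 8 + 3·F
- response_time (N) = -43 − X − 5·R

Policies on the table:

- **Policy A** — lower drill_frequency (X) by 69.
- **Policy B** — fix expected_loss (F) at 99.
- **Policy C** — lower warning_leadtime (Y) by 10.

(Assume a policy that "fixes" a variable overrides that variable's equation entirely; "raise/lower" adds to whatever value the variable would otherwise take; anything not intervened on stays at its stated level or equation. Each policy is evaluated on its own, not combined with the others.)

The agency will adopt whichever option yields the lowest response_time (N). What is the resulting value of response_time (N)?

Policy A (X − 69):
  K = 77
  Y = 130
  X = 244 + 6·77 − 6·130 (−69 from intervention) = -143
  F = -50 + 4·77 + 3·130 − 3·(-143) = 1077
  R = 8 + 3·1077 = 3239
  N = -43 − (-143) − 5·3239 = -16095
Policy B (F := 99):
  K = 77
  Y = 130
  X = 244 + 6·77 − 6·130 = -74
  F = 99
  R = 8 + 3·99 = 305
  N = -43 − (-74) − 5·305 = -1494
Policy C (Y − 10):
  K = 77
  Y = 130 − 10 = 120
  X = 244 + 6·77 − 6·120 = -14
  F = -50 + 4·77 + 3·120 − 3·(-14) = 660
  R = 8 + 3·660 = 1988
  N = -43 − (-14) − 5·1988 = -9969
Comparing — Policy A: N=-16095, Policy B: N=-1494, Policy C: N=-9969. Lowest is -16095 (Policy A).

-16095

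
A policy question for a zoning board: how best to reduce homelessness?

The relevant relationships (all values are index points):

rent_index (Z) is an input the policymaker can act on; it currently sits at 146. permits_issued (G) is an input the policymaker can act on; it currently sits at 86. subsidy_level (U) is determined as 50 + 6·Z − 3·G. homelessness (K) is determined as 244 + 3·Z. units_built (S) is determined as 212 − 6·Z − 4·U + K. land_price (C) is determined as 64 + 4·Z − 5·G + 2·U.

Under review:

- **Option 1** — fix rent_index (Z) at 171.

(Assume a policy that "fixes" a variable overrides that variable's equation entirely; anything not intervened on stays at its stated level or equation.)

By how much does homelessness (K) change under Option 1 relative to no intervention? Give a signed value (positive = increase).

Baseline:
  Z = 146
  K = 244 + 3·146 = 682
Option 1 (Z := 171):
  Z = 171
  K = 244 + 3·171 = 757
Change in K: 757 − 682 = 75

75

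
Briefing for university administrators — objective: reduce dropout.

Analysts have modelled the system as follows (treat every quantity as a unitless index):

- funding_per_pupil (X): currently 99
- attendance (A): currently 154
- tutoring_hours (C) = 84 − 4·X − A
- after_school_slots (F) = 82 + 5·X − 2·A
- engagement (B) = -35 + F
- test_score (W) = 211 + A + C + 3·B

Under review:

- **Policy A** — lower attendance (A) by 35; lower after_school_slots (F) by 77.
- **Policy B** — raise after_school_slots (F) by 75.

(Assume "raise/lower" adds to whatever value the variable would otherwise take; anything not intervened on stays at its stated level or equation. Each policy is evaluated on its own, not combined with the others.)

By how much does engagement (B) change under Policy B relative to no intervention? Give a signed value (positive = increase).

Baseline:
  X = 99
  A = 154
  F = 82 + 5·99 − 2·154 = 269
  B = -35 + 269 = 234
Policy B (F + 75):
  X = 99
  A = 154
  F = 82 + 5·99 − 2·154 (+75 from intervention) = 344
  B = -35 + 344 = 309
Change in B: 309 − 234 = 75

75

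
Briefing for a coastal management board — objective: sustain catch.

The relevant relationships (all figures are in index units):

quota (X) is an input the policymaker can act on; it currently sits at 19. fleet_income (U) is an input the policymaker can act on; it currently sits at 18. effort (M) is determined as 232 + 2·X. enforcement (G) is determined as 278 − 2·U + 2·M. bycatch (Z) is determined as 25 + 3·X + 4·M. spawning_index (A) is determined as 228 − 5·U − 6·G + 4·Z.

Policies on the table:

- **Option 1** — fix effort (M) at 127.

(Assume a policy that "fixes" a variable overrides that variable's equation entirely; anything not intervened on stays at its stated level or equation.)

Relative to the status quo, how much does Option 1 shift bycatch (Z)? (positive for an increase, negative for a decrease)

Baseline:
  X = 19
  M = 232 + 2·19 = 270
  Z = 25 + 3·19 + 4·270 = 1162
Option 1 (M := 127):
  X = 19
  M = 127
  Z = 25 + 3·19 + 4·127 = 590
Change in Z: 590 − 1162 = -572

-572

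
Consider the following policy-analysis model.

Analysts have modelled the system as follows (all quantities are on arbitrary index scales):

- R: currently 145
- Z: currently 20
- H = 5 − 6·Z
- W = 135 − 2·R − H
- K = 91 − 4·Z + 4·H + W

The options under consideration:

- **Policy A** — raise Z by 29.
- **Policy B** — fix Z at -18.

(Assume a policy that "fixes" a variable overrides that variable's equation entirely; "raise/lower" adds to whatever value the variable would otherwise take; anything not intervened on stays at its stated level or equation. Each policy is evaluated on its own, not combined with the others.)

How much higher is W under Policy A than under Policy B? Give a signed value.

402

Policy A (Z + 29):
  R = 145
  Z = 20 + 29 = 49
  H = 5 − 6·49 = -289
  W = 135 − 2·145 − (-289) = 134
Policy B (Z := -18):
  R = 145
  Z = -18
  H = 5 − 6·(-18) = 113
  W = 135 − 2·145 − 113 = -268
W: 134 − (-268) = 402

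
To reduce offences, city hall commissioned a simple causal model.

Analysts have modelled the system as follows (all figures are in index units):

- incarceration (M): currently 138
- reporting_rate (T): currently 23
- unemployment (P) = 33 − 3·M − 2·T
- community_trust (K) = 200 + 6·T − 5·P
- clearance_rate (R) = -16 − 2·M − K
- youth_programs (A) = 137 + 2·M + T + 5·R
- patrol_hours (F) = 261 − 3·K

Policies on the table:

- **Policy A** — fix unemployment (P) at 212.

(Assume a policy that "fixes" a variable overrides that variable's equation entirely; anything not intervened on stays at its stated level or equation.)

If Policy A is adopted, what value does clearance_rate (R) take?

Policy A (P := 212):
  M = 138
  T = 23
  P = 212
  K = 200 + 6·23 − 5·212 = -722
  R = -16 − 2·138 − (-722) = 430

430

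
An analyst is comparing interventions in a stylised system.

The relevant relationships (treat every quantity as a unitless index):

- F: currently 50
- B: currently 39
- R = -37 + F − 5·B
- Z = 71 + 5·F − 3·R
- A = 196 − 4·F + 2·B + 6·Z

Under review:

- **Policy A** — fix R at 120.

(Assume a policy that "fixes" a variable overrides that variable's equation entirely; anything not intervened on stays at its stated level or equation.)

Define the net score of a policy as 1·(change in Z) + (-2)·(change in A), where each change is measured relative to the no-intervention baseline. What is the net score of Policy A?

9966

Baseline:
  F = 50
  B = 39
  R = -37 + 50 − 5·39 = -182
  Z = 71 + 5·50 − 3·(-182) = 867
  A = 196 − 4·50 + 2·39 + 6·867 = 5276
Policy A (R := 120):
  F = 50
  B = 39
  R = 120
  Z = 71 + 5·50 − 3·120 = -39
  A = 196 − 4·50 + 2·39 + 6·(-39) = -160
ΔZ = -39 − 867 = -906; ΔA = -160 − 5276 = -5436
Score = 1·(-906) + (-2)·(-5436) = 9966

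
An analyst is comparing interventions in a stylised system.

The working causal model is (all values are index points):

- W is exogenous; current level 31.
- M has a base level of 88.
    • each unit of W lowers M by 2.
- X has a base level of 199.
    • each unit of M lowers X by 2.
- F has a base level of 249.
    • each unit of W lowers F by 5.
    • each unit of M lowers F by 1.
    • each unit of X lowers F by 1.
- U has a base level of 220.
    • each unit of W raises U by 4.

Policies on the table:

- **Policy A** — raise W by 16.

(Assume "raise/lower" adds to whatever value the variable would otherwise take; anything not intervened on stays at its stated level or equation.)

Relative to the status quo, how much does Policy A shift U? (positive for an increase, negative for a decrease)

64

Baseline:
  W = 31
  U = 220 + 4·31 = 344
Policy A (W + 16):
  W = 31 + 16 = 47
  U = 220 + 4·47 = 408
Change in U: 408 − 344 = 64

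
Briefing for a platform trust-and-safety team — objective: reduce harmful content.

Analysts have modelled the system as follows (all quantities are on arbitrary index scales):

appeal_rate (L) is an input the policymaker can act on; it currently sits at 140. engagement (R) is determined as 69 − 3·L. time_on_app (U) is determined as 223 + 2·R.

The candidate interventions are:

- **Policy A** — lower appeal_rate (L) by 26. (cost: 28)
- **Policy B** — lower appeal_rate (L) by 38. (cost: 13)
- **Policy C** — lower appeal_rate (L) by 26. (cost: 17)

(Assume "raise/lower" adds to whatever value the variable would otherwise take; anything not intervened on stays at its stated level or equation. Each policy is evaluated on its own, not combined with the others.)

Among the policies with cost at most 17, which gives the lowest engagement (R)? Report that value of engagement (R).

-273

Policy B (L − 38):
  L = 140 − 38 = 102
  R = 69 − 3·102 = -237
Policy C (L − 26):
  L = 140 − 26 = 114
  R = 69 − 3·114 = -273
Comparing — Policy B: R=-237, Policy C: R=-273. Lowest is -273 (Policy C).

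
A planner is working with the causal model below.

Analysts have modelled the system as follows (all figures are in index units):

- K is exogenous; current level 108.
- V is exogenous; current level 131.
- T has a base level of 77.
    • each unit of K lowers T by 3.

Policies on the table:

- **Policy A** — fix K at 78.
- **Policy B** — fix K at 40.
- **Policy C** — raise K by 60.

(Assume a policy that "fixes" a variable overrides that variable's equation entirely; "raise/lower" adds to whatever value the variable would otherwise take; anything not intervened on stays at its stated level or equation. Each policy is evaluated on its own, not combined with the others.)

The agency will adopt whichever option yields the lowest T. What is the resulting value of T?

Policy A (K := 78):
  K = 78
  T = 77 − 3·78 = -157
Policy B (K := 40):
  K = 40
  T = 77 − 3·40 = -43
Policy C (K + 60):
  K = 108 + 60 = 168
  T = 77 − 3·168 = -427
Comparing — Policy A: T=-157, Policy B: T=-43, Policy C: T=-427. Lowest is -427 (Policy C).

-427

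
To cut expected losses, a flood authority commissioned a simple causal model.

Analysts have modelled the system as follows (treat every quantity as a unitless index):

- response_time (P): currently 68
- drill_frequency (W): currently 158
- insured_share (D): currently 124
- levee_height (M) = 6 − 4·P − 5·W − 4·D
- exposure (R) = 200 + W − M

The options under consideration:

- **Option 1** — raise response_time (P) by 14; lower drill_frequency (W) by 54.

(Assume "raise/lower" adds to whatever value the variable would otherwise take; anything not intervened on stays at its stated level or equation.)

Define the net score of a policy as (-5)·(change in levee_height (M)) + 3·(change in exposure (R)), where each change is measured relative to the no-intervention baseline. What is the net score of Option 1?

-1874

Baseline:
  P = 68
  W = 158
  D = 124
  M = 6 − 4·68 − 5·158 − 4·124 = -1552
  R = 200 + 158 − (-1552) = 1910
Option 1 (P + 14, W − 54):
  P = 68 + 14 = 82
  W = 158 − 54 = 104
  D = 124
  M = 6 − 4·82 − 5·104 − 4·124 = -1338
  R = 200 + 104 − (-1338) = 1642
ΔM = -1338 − (-1552) = 214; ΔR = 1642 − 1910 = -268
Score = (-5)·214 + 3·(-268) = -1874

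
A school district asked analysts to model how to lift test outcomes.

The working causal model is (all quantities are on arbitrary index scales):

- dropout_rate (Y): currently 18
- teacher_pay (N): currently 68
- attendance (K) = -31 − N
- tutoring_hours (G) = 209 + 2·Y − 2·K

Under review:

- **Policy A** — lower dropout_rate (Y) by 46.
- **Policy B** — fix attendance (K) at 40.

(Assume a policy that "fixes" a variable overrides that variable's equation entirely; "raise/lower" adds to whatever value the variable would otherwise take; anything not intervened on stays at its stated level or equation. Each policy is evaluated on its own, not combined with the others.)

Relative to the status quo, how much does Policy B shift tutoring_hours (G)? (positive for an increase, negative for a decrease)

Baseline:
  Y = 18
  N = 68
  K = -31 − 68 = -99
  G = 209 + 2·18 − 2·(-99) = 443
Policy B (K := 40):
  Y = 18
  N = 68
  K = 40
  G = 209 + 2·18 − 2·40 = 165
Change in G: 165 − 443 = -278

-278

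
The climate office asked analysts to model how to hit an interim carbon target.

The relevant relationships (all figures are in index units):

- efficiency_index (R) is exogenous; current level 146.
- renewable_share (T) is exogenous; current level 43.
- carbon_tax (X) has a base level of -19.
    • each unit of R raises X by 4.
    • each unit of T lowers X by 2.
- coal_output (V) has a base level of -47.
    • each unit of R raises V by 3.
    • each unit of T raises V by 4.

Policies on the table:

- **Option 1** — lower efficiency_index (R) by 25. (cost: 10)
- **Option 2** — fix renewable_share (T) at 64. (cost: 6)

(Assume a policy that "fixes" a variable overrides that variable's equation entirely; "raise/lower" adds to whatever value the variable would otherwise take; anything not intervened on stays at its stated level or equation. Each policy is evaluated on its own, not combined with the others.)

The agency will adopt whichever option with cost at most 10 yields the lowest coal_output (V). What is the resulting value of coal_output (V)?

488

Option 1 (R − 25):
  R = 146 − 25 = 121
  T = 43
  V = -47 + 3·121 + 4·43 = 488
Option 2 (T := 64):
  R = 146
  T = 64
  V = -47 + 3·146 + 4·64 = 647
Comparing — Option 1: V=488, Option 2: V=647. Lowest is 488 (Option 1).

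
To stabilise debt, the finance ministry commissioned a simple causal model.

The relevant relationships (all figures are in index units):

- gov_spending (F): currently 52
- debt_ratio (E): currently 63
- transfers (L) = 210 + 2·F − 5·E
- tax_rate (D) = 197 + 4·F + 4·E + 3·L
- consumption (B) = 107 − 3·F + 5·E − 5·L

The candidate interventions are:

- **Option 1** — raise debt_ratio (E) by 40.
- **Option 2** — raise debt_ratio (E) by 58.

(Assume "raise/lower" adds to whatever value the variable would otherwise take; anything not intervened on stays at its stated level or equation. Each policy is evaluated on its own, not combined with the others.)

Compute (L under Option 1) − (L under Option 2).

90

Option 1 (E + 40):
  F = 52
  E = 63 + 40 = 103
  L = 210 + 2·52 − 5·103 = -201
Option 2 (E + 58):
  F = 52
  E = 63 + 58 = 121
  L = 210 + 2·52 − 5·121 = -291
L: -201 − (-291) = 90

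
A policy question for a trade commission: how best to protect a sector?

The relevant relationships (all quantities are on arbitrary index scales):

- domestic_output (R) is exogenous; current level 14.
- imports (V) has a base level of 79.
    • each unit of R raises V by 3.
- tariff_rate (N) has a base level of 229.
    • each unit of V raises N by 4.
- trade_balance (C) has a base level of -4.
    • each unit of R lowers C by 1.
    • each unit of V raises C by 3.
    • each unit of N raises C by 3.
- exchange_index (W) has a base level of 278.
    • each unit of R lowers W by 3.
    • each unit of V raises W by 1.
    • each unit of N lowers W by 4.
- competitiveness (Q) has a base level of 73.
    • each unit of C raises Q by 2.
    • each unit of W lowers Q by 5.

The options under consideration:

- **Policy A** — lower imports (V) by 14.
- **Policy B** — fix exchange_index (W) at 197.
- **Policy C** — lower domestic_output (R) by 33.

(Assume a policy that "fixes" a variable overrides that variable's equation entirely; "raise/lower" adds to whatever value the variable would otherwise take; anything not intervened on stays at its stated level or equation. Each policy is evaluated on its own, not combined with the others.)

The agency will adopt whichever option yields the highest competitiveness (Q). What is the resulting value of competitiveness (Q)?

Policy A (V − 14):
  R = 14
  V = 79 + 3·14 (−14 from intervention) = 107
  N = 229 + 4·107 = 657
  C = -4 − 14 + 3·107 + 3·657 = 2274
  W = 278 − 3·14 + 107 − 4·657 = -2285
  Q = 73 + 2·2274 − 5·(-2285) = 16046
Policy B (W := 197):
  R = 14
  V = 79 + 3·14 = 121
  N = 229 + 4·121 = 713
  C = -4 − 14 + 3·121 + 3·713 = 2484
  W = 197
  Q = 73 + 2·2484 − 5·197 = 4056
Policy C (R − 33):
  R = 14 − 33 = -19
  V = 79 + 3·(-19) = 22
  N = 229 + 4·22 = 317
  C = -4 − (-19) + 3·22 + 3·317 = 1032
  W = 278 − 3·(-19) + 22 − 4·317 = -911
  Q = 73 + 2·1032 − 5·(-911) = 6692
Comparing — Policy A: Q=16046, Policy B: Q=4056, Policy C: Q=6692. Highest is 16046 (Policy A).

16046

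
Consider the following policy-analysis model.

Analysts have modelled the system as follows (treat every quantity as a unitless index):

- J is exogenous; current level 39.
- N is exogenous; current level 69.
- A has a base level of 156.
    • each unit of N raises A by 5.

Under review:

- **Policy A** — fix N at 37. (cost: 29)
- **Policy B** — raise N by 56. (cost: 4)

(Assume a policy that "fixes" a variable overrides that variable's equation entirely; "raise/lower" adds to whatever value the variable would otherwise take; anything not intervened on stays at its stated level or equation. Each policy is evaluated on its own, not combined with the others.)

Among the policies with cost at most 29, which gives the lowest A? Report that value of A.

Policy A (N := 37):
  N = 37
  A = 156 + 5·37 = 341
Policy B (N + 56):
  N = 69 + 56 = 125
  A = 156 + 5·125 = 781
Comparing — Policy A: A=341, Policy B: A=781. Lowest is 341 (Policy A).

341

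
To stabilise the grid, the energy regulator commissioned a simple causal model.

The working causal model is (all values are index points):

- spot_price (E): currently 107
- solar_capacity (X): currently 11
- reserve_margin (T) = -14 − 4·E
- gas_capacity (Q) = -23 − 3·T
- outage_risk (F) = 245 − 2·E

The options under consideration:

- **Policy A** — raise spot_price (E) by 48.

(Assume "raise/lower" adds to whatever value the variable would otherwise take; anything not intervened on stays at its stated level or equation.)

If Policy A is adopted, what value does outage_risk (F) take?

Policy A (E + 48):
  E = 107 + 48 = 155
  F = 245 − 2·155 = -65

-65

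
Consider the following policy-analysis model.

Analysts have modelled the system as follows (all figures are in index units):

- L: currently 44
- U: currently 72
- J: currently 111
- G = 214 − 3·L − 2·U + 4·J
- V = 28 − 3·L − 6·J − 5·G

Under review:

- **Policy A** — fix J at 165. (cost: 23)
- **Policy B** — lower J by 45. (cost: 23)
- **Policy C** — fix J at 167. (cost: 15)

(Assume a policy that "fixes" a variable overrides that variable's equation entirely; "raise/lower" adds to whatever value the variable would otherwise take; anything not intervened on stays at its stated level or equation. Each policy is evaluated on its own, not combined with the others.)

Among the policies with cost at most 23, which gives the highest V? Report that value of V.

-1510

Policy A (J := 165):
  L = 44
  U = 72
  J = 165
  G = 214 − 3·44 − 2·72 + 4·165 = 598
  V = 28 − 3·44 − 6·165 − 5·598 = -4084
Policy B (J − 45):
  L = 44
  U = 72
  J = 111 − 45 = 66
  G = 214 − 3·44 − 2·72 + 4·66 = 202
  V = 28 − 3·44 − 6·66 − 5·202 = -1510
Policy C (J := 167):
  L = 44
  U = 72
  J = 167
  G = 214 − 3·44 − 2·72 + 4·167 = 606
  V = 28 − 3·44 − 6·167 − 5·606 = -4136
Comparing — Policy A: V=-4084, Policy B: V=-1510, Policy C: V=-4136. Highest is -1510 (Policy B).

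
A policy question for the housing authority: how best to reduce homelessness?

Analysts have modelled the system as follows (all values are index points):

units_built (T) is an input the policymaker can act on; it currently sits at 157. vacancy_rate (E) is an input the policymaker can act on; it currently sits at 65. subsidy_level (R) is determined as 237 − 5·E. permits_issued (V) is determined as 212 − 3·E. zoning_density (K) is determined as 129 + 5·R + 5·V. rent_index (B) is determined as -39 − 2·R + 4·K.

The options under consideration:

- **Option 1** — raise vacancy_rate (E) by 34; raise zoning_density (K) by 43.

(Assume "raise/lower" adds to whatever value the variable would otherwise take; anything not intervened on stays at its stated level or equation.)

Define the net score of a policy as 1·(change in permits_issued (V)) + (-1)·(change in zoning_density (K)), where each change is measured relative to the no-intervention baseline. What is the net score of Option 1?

1215

Baseline:
  E = 65
  R = 237 − 5·65 = -88
  V = 212 − 3·65 = 17
  K = 129 + 5·(-88) + 5·17 = -226
Option 1 (E + 34, K + 43):
  E = 65 + 34 = 99
  R = 237 − 5·99 = -258
  V = 212 − 3·99 = -85
  K = 129 + 5·(-258) + 5·(-85) (+43 from intervention) = -1543
ΔV = -85 − 17 = -102; ΔK = -1543 − (-226) = -1317
Score = 1·(-102) + (-1)·(-1317) = 1215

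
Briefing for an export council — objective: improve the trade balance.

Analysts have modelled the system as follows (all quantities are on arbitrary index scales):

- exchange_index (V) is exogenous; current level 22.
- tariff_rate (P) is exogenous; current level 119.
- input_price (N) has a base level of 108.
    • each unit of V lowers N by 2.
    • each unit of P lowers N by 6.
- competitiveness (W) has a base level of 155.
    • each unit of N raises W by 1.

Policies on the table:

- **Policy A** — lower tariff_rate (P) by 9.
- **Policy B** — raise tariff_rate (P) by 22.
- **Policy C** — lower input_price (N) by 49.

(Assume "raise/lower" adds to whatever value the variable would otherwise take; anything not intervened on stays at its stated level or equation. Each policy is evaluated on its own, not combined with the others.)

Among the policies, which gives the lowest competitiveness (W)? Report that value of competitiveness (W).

Policy A (P − 9):
  V = 22
  P = 119 − 9 = 110
  N = 108 − 2·22 − 6·110 = -596
  W = 155 + (-596) = -441
Policy B (P + 22):
  V = 22
  P = 119 + 22 = 141
  N = 108 − 2·22 − 6·141 = -782
  W = 155 + (-782) = -627
Policy C (N − 49):
  V = 22
  P = 119
  N = 108 − 2·22 − 6·119 (−49 from intervention) = -699
  W = 155 + (-699) = -544
Comparing — Policy A: W=-441, Policy B: W=-627, Policy C: W=-544. Lowest is -627 (Policy B).

-627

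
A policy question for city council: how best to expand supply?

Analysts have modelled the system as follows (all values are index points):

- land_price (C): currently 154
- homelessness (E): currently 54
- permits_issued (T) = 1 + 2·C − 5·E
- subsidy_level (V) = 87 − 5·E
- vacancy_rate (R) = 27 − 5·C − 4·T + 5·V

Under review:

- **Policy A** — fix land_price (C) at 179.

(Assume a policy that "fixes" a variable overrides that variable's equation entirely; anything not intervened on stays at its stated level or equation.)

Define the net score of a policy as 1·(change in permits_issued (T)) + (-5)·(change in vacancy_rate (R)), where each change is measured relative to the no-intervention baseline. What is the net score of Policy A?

Baseline:
  C = 154
  E = 54
  T = 1 + 2·154 − 5·54 = 39
  V = 87 − 5·54 = -183
  R = 27 − 5·154 − 4·39 + 5·(-183) = -1814
Policy A (C := 179):
  C = 179
  E = 54
  T = 1 + 2·179 − 5·54 = 89
  V = 87 − 5·54 = -183
  R = 27 − 5·179 − 4·89 + 5·(-183) = -2139
ΔT = 89 − 39 = 50; ΔR = -2139 − (-1814) = -325
Score = 1·50 + (-5)·(-325) = 1675

1675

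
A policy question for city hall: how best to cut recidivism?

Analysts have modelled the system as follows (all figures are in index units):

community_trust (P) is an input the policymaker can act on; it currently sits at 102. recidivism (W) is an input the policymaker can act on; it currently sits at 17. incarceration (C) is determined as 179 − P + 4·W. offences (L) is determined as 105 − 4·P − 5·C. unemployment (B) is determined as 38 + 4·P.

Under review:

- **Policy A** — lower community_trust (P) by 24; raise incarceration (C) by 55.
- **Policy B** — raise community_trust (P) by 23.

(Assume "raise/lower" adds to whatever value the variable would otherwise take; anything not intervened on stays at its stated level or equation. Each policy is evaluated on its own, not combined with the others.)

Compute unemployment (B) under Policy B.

538

Policy B (P + 23):
  P = 102 + 23 = 125
  B = 38 + 4·125 = 538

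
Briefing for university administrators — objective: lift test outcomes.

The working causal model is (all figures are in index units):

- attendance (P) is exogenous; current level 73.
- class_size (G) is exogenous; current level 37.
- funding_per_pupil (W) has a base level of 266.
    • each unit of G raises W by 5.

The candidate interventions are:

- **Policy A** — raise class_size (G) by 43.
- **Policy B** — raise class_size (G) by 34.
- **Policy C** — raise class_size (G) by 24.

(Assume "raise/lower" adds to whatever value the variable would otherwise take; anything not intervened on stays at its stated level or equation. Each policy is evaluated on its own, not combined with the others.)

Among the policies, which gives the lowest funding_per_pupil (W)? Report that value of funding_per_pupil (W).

Policy A (G + 43):
  G = 37 + 43 = 80
  W = 266 + 5·80 = 666
Policy B (G + 34):
  G = 37 + 34 = 71
  W = 266 + 5·71 = 621
Policy C (G + 24):
  G = 37 + 24 = 61
  W = 266 + 5·61 = 571
Comparing — Policy A: W=666, Policy B: W=621, Policy C: W=571. Lowest is 571 (Policy C).

571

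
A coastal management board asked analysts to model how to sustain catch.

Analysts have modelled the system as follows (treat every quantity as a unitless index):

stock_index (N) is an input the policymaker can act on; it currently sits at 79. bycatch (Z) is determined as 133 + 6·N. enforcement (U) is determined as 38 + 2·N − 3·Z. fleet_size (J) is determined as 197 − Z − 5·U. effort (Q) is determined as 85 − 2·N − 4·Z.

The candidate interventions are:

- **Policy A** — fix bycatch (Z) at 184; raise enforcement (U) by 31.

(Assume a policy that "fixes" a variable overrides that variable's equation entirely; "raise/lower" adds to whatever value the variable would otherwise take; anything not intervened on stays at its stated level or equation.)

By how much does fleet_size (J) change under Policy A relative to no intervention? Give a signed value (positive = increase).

Baseline:
  N = 79
  Z = 133 + 6·79 = 607
  U = 38 + 2·79 − 3·607 = -1625
  J = 197 − 607 − 5·(-1625) = 7715
Policy A (Z := 184, U + 31):
  N = 79
  Z = 184
  U = 38 + 2·79 − 3·184 (+31 from intervention) = -325
  J = 197 − 184 − 5·(-325) = 1638
Change in J: 1638 − 7715 = -6077

-6077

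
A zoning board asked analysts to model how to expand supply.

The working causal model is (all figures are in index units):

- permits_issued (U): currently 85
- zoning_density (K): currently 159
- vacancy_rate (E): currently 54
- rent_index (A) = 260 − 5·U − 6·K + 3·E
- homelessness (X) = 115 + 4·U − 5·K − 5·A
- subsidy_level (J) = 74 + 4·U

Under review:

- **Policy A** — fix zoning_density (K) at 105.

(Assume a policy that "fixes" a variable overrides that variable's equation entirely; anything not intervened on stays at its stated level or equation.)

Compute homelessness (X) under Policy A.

Policy A (K := 105):
  U = 85
  K = 105
  E = 54
  A = 260 − 5·85 − 6·105 + 3·54 = -633
  X = 115 + 4·85 − 5·105 − 5·(-633) = 3095

3095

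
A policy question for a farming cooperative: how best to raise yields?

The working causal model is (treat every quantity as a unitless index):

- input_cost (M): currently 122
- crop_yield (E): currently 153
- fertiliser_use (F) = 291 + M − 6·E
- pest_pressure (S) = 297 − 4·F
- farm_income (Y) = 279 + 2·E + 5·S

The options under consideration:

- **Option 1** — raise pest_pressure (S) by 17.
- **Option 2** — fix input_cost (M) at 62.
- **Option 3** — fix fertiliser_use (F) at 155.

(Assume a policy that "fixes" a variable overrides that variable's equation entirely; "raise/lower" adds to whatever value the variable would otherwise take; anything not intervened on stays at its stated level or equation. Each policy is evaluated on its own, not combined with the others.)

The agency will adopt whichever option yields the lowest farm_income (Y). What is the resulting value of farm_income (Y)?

Option 1 (S + 17):
  M = 122
  E = 153
  F = 291 + 122 − 6·153 = -505
  S = 297 − 4·(-505) (+17 from intervention) = 2334
  Y = 279 + 2·153 + 5·2334 = 12255
Option 2 (M := 62):
  M = 62
  E = 153
  F = 291 + 62 − 6·153 = -565
  S = 297 − 4·(-565) = 2557
  Y = 279 + 2·153 + 5·2557 = 13370
Option 3 (F := 155):
  M = 122
  E = 153
  F = 155
  S = 297 − 4·155 = -323
  Y = 279 + 2·153 + 5·(-323) = -1030
Comparing — Option 1: Y=12255, Option 2: Y=13370, Option 3: Y=-1030. Lowest is -1030 (Option 3).

-1030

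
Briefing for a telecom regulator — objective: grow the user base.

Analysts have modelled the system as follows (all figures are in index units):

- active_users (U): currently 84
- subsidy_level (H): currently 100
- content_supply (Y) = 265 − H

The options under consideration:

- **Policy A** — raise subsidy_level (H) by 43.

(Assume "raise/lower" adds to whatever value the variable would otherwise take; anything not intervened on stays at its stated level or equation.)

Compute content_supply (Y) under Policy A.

122

Policy A (H + 43):
  H = 100 + 43 = 143
  Y = 265 − 143 = 122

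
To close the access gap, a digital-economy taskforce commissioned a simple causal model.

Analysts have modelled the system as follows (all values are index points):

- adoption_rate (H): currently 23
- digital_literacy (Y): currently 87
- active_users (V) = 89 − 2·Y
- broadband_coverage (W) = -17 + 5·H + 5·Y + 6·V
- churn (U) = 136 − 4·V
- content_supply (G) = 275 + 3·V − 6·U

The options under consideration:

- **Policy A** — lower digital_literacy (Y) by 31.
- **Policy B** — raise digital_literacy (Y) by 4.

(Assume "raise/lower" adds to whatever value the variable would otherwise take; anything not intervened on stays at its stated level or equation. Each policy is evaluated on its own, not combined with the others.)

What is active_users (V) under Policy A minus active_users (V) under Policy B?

70

Policy A (Y − 31):
  Y = 87 − 31 = 56
  V = 89 − 2·56 = -23
Policy B (Y + 4):
  Y = 87 + 4 = 91
  V = 89 − 2·91 = -93
V: -23 − (-93) = 70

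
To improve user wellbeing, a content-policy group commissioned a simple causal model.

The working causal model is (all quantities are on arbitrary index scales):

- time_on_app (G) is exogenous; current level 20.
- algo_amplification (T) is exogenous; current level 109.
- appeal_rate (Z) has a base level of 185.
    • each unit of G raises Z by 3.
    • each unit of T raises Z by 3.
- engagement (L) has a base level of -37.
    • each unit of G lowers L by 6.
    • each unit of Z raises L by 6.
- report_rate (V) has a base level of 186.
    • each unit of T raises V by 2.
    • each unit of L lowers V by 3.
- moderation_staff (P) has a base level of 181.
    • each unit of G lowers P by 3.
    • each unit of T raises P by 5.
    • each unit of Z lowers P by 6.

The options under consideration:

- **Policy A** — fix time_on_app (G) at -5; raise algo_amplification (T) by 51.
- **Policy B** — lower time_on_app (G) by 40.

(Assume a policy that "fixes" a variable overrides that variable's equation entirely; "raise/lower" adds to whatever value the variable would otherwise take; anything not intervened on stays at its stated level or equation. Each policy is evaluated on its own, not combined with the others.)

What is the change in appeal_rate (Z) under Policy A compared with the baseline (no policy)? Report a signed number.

Baseline:
  G = 20
  T = 109
  Z = 185 + 3·20 + 3·109 = 572
Policy A (G := -5, T + 51):
  G = -5
  T = 109 + 51 = 160
  Z = 185 + 3·(-5) + 3·160 = 650
Change in Z: 650 − 572 = 78

78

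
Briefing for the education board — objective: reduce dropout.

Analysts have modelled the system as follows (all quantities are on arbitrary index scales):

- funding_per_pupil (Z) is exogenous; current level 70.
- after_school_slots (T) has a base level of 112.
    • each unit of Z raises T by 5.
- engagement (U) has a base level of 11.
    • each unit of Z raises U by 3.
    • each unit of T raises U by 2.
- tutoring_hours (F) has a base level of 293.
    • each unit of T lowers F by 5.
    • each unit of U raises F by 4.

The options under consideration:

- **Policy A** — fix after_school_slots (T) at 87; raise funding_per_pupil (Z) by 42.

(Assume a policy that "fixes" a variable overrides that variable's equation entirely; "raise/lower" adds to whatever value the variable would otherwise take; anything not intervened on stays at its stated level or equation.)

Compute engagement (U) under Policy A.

521

Policy A (T := 87, Z + 42):
  Z = 70 + 42 = 112
  T = 87
  U = 11 + 3·112 + 2·87 = 521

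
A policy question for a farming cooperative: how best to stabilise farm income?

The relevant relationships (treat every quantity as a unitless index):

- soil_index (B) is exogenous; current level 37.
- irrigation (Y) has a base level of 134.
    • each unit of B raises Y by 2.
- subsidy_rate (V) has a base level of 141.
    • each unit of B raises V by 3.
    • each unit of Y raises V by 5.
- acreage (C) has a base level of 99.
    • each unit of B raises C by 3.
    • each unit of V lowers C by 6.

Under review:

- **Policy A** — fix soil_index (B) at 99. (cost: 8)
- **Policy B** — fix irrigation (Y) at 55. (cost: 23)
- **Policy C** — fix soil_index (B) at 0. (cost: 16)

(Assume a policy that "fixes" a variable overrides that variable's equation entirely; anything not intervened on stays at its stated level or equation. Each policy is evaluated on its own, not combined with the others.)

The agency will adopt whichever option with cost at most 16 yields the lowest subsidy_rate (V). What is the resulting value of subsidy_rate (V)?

811

Policy A (B := 99):
  B = 99
  Y = 134 + 2·99 = 332
  V = 141 + 3·99 + 5·332 = 2098
Policy C (B := 0):
  B = 0
  Y = 134 + 2·0 = 134
  V = 141 + 3·0 + 5·134 = 811
Comparing — Policy A: V=2098, Policy C: V=811. Lowest is 811 (Policy C).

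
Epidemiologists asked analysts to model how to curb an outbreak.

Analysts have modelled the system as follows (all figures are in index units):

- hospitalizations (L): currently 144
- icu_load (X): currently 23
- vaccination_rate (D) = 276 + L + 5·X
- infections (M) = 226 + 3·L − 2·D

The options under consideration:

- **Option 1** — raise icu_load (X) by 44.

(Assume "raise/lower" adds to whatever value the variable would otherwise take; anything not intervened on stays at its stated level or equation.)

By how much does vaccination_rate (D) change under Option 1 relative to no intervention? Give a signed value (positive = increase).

Baseline:
  L = 144
  X = 23
  D = 276 + 144 + 5·23 = 535
Option 1 (X + 44):
  L = 144
  X = 23 + 44 = 67
  D = 276 + 144 + 5·67 = 755
Change in D: 755 − 535 = 220

220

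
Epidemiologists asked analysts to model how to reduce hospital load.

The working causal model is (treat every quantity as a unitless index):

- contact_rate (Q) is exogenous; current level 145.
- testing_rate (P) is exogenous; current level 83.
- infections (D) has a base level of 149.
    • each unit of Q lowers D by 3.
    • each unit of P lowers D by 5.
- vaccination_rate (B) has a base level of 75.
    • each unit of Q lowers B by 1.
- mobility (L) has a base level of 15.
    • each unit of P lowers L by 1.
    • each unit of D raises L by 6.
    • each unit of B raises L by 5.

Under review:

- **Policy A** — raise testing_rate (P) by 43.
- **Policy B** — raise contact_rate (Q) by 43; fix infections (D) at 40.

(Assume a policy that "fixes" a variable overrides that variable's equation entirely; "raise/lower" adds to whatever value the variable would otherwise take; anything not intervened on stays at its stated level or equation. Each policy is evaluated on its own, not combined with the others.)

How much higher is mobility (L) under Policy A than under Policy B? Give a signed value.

-5564

Policy A (P + 43):
  Q = 145
  P = 83 + 43 = 126
  D = 149 − 3·145 − 5·126 = -916
  B = 75 − 145 = -70
  L = 15 − 126 + 6·(-916) + 5·(-70) = -5957
Policy B (Q + 43, D := 40):
  Q = 145 + 43 = 188
  P = 83
  D = 40
  B = 75 − 188 = -113
  L = 15 − 83 + 6·40 + 5·(-113) = -393
L: -5957 − (-393) = -5564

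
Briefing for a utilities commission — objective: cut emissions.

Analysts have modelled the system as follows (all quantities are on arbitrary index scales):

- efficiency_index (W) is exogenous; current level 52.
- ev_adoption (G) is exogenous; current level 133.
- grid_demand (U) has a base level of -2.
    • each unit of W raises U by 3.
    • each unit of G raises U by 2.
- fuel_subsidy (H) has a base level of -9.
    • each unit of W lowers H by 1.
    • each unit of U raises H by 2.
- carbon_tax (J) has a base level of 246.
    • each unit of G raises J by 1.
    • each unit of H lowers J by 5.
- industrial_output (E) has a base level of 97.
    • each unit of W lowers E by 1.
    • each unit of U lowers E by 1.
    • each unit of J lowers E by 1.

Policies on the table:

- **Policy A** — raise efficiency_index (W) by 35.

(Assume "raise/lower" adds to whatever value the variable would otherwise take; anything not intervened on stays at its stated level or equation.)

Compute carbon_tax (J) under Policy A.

-4391

Policy A (W + 35):
  W = 52 + 35 = 87
  G = 133
  U = -2 + 3·87 + 2·133 = 525
  H = -9 − 87 + 2·525 = 954
  J = 246 + 133 − 5·954 = -4391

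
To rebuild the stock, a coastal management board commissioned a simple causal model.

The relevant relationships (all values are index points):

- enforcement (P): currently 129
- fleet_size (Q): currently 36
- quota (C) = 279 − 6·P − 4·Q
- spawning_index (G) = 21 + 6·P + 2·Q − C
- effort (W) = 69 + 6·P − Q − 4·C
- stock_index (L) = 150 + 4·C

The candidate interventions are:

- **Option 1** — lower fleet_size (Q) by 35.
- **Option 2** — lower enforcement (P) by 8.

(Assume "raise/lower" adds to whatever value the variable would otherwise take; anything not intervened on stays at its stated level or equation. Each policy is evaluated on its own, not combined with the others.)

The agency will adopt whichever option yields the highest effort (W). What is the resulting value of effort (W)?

3123

Option 1 (Q − 35):
  P = 129
  Q = 36 − 35 = 1
  C = 279 − 6·129 − 4·1 = -499
  W = 69 + 6·129 − 1 − 4·(-499) = 2838
Option 2 (P − 8):
  P = 129 − 8 = 121
  Q = 36
  C = 279 − 6·121 − 4·36 = -591
  W = 69 + 6·121 − 36 − 4·(-591) = 3123
Comparing — Option 1: W=2838, Option 2: W=3123. Highest is 3123 (Option 2).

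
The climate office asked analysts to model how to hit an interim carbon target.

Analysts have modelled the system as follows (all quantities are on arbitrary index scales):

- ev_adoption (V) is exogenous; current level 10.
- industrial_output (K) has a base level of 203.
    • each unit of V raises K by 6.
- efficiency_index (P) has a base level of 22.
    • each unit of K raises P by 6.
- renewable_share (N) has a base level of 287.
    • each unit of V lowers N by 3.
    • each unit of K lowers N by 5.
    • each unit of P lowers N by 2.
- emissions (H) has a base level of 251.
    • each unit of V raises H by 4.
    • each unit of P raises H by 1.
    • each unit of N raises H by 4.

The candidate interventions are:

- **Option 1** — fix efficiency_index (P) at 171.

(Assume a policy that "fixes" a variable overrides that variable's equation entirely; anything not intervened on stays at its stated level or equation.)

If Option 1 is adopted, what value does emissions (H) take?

Option 1 (P := 171):
  V = 10
  K = 203 + 6·10 = 263
  P = 171
  N = 287 − 3·10 − 5·263 − 2·171 = -1400
  H = 251 + 4·10 + 171 + 4·(-1400) = -5138

-5138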